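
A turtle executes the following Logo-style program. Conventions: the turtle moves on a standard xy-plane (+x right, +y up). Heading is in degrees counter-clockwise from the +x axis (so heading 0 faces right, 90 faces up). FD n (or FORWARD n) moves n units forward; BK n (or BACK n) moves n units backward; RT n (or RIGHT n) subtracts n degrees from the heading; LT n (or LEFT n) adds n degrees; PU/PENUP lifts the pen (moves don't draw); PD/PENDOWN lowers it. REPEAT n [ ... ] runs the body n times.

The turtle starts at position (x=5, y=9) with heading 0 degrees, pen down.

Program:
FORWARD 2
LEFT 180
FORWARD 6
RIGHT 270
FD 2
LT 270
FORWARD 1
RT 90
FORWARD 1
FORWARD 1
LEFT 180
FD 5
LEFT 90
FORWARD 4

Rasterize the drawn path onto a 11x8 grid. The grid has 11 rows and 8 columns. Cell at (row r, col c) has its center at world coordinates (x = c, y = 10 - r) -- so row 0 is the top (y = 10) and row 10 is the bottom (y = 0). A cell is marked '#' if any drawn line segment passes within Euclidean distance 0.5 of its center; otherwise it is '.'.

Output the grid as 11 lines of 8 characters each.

Segment 0: (5,9) -> (7,9)
Segment 1: (7,9) -> (1,9)
Segment 2: (1,9) -> (1,7)
Segment 3: (1,7) -> (0,7)
Segment 4: (0,7) -> (0,8)
Segment 5: (0,8) -> (0,9)
Segment 6: (0,9) -> (-0,4)
Segment 7: (-0,4) -> (4,4)

Answer: ........
########
##......
##......
#.......
#.......
#####...
........
........
........
........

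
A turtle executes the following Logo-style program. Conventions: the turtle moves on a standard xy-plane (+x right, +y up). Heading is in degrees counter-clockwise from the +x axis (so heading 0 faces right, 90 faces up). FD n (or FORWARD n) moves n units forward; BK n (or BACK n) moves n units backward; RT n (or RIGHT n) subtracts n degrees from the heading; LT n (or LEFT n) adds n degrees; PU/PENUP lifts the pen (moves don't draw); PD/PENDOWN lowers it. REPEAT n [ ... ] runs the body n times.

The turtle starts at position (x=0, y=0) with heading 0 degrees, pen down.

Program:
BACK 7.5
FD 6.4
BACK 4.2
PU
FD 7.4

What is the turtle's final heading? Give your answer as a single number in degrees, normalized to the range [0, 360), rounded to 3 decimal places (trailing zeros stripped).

Executing turtle program step by step:
Start: pos=(0,0), heading=0, pen down
BK 7.5: (0,0) -> (-7.5,0) [heading=0, draw]
FD 6.4: (-7.5,0) -> (-1.1,0) [heading=0, draw]
BK 4.2: (-1.1,0) -> (-5.3,0) [heading=0, draw]
PU: pen up
FD 7.4: (-5.3,0) -> (2.1,0) [heading=0, move]
Final: pos=(2.1,0), heading=0, 3 segment(s) drawn

Answer: 0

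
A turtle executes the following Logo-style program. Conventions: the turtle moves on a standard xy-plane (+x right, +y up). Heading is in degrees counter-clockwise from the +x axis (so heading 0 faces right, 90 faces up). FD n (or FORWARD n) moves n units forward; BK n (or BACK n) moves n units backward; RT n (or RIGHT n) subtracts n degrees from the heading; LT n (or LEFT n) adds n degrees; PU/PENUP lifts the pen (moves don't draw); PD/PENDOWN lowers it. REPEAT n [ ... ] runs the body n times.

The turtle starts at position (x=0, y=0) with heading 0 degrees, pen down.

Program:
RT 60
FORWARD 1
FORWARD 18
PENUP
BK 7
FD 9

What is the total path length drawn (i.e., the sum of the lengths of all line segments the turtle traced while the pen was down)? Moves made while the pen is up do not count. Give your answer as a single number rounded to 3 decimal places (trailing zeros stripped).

Answer: 19

Derivation:
Executing turtle program step by step:
Start: pos=(0,0), heading=0, pen down
RT 60: heading 0 -> 300
FD 1: (0,0) -> (0.5,-0.866) [heading=300, draw]
FD 18: (0.5,-0.866) -> (9.5,-16.454) [heading=300, draw]
PU: pen up
BK 7: (9.5,-16.454) -> (6,-10.392) [heading=300, move]
FD 9: (6,-10.392) -> (10.5,-18.187) [heading=300, move]
Final: pos=(10.5,-18.187), heading=300, 2 segment(s) drawn

Segment lengths:
  seg 1: (0,0) -> (0.5,-0.866), length = 1
  seg 2: (0.5,-0.866) -> (9.5,-16.454), length = 18
Total = 19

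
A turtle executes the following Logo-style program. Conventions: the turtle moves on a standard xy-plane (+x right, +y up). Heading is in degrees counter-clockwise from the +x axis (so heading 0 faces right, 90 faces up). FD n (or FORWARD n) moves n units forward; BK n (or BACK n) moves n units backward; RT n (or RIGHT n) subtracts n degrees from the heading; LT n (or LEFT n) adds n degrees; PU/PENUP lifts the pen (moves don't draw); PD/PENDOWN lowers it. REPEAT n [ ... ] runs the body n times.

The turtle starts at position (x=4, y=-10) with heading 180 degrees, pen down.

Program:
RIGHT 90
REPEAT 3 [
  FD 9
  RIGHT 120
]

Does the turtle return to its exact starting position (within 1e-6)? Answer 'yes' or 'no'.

Answer: yes

Derivation:
Executing turtle program step by step:
Start: pos=(4,-10), heading=180, pen down
RT 90: heading 180 -> 90
REPEAT 3 [
  -- iteration 1/3 --
  FD 9: (4,-10) -> (4,-1) [heading=90, draw]
  RT 120: heading 90 -> 330
  -- iteration 2/3 --
  FD 9: (4,-1) -> (11.794,-5.5) [heading=330, draw]
  RT 120: heading 330 -> 210
  -- iteration 3/3 --
  FD 9: (11.794,-5.5) -> (4,-10) [heading=210, draw]
  RT 120: heading 210 -> 90
]
Final: pos=(4,-10), heading=90, 3 segment(s) drawn

Start position: (4, -10)
Final position: (4, -10)
Distance = 0; < 1e-6 -> CLOSED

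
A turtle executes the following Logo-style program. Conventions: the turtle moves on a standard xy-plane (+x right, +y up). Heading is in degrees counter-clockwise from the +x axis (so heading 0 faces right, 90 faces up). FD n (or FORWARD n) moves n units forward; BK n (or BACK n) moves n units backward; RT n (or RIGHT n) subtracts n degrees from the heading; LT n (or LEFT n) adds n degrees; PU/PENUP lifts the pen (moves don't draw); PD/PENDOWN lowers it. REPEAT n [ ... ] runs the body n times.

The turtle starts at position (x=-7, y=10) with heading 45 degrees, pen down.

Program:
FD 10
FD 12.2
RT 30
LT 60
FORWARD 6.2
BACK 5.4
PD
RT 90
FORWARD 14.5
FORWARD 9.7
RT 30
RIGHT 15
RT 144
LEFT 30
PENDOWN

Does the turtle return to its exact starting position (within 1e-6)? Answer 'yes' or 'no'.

Answer: no

Derivation:
Executing turtle program step by step:
Start: pos=(-7,10), heading=45, pen down
FD 10: (-7,10) -> (0.071,17.071) [heading=45, draw]
FD 12.2: (0.071,17.071) -> (8.698,25.698) [heading=45, draw]
RT 30: heading 45 -> 15
LT 60: heading 15 -> 75
FD 6.2: (8.698,25.698) -> (10.302,31.687) [heading=75, draw]
BK 5.4: (10.302,31.687) -> (8.905,26.471) [heading=75, draw]
PD: pen down
RT 90: heading 75 -> 345
FD 14.5: (8.905,26.471) -> (22.911,22.718) [heading=345, draw]
FD 9.7: (22.911,22.718) -> (32.28,20.207) [heading=345, draw]
RT 30: heading 345 -> 315
RT 15: heading 315 -> 300
RT 144: heading 300 -> 156
LT 30: heading 156 -> 186
PD: pen down
Final: pos=(32.28,20.207), heading=186, 6 segment(s) drawn

Start position: (-7, 10)
Final position: (32.28, 20.207)
Distance = 40.585; >= 1e-6 -> NOT closed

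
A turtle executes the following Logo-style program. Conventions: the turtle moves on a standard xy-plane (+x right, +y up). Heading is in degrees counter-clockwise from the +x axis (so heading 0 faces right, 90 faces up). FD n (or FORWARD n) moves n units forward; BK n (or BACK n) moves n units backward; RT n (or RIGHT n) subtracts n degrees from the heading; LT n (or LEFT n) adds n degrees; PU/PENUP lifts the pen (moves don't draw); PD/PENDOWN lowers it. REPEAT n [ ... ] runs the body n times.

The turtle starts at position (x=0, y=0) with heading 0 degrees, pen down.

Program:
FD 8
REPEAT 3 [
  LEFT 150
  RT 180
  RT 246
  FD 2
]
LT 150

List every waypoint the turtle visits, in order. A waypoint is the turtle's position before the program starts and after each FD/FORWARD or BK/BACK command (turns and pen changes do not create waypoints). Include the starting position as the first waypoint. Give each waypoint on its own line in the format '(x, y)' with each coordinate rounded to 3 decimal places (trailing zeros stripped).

Answer: (0, 0)
(8, 0)
(8.209, 1.989)
(6.253, 2.405)
(5.635, 0.503)

Derivation:
Executing turtle program step by step:
Start: pos=(0,0), heading=0, pen down
FD 8: (0,0) -> (8,0) [heading=0, draw]
REPEAT 3 [
  -- iteration 1/3 --
  LT 150: heading 0 -> 150
  RT 180: heading 150 -> 330
  RT 246: heading 330 -> 84
  FD 2: (8,0) -> (8.209,1.989) [heading=84, draw]
  -- iteration 2/3 --
  LT 150: heading 84 -> 234
  RT 180: heading 234 -> 54
  RT 246: heading 54 -> 168
  FD 2: (8.209,1.989) -> (6.253,2.405) [heading=168, draw]
  -- iteration 3/3 --
  LT 150: heading 168 -> 318
  RT 180: heading 318 -> 138
  RT 246: heading 138 -> 252
  FD 2: (6.253,2.405) -> (5.635,0.503) [heading=252, draw]
]
LT 150: heading 252 -> 42
Final: pos=(5.635,0.503), heading=42, 4 segment(s) drawn
Waypoints (5 total):
(0, 0)
(8, 0)
(8.209, 1.989)
(6.253, 2.405)
(5.635, 0.503)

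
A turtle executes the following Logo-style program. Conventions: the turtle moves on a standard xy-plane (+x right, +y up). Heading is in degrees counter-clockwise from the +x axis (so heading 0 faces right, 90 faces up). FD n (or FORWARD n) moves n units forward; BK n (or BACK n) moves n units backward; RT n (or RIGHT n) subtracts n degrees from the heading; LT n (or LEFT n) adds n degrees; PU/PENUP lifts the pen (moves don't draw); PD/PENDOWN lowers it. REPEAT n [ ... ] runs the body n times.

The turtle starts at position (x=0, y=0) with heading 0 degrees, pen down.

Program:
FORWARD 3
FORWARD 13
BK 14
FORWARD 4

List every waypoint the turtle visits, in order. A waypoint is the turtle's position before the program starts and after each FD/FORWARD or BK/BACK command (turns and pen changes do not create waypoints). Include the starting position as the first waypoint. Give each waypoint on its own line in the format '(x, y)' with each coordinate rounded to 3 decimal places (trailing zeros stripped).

Answer: (0, 0)
(3, 0)
(16, 0)
(2, 0)
(6, 0)

Derivation:
Executing turtle program step by step:
Start: pos=(0,0), heading=0, pen down
FD 3: (0,0) -> (3,0) [heading=0, draw]
FD 13: (3,0) -> (16,0) [heading=0, draw]
BK 14: (16,0) -> (2,0) [heading=0, draw]
FD 4: (2,0) -> (6,0) [heading=0, draw]
Final: pos=(6,0), heading=0, 4 segment(s) drawn
Waypoints (5 total):
(0, 0)
(3, 0)
(16, 0)
(2, 0)
(6, 0)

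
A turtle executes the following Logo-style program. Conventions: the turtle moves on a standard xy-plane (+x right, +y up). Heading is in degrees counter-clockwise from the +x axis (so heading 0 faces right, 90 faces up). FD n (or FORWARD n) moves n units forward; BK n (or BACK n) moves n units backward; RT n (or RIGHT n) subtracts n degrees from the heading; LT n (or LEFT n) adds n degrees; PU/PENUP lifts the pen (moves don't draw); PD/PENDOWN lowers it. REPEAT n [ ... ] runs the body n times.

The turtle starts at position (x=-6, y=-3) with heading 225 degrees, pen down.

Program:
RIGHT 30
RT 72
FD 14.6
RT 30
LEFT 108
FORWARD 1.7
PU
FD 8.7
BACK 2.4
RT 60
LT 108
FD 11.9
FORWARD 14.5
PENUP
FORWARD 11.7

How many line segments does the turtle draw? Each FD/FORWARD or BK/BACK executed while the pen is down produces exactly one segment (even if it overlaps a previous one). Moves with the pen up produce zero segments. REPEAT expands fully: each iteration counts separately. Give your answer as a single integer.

Answer: 2

Derivation:
Executing turtle program step by step:
Start: pos=(-6,-3), heading=225, pen down
RT 30: heading 225 -> 195
RT 72: heading 195 -> 123
FD 14.6: (-6,-3) -> (-13.952,9.245) [heading=123, draw]
RT 30: heading 123 -> 93
LT 108: heading 93 -> 201
FD 1.7: (-13.952,9.245) -> (-15.539,8.635) [heading=201, draw]
PU: pen up
FD 8.7: (-15.539,8.635) -> (-23.661,5.518) [heading=201, move]
BK 2.4: (-23.661,5.518) -> (-21.42,6.378) [heading=201, move]
RT 60: heading 201 -> 141
LT 108: heading 141 -> 249
FD 11.9: (-21.42,6.378) -> (-25.685,-4.732) [heading=249, move]
FD 14.5: (-25.685,-4.732) -> (-30.881,-18.269) [heading=249, move]
PU: pen up
FD 11.7: (-30.881,-18.269) -> (-35.074,-29.192) [heading=249, move]
Final: pos=(-35.074,-29.192), heading=249, 2 segment(s) drawn
Segments drawn: 2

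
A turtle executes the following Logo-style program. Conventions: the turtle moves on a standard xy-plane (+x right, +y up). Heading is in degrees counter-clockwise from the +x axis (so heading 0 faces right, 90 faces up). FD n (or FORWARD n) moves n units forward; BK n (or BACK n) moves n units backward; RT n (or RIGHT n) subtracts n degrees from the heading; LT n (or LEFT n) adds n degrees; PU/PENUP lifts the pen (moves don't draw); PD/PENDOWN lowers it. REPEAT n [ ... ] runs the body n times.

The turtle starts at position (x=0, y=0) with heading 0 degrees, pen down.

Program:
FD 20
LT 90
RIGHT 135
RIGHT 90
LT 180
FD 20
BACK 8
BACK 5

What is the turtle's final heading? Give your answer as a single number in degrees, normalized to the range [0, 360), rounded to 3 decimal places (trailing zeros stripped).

Answer: 45

Derivation:
Executing turtle program step by step:
Start: pos=(0,0), heading=0, pen down
FD 20: (0,0) -> (20,0) [heading=0, draw]
LT 90: heading 0 -> 90
RT 135: heading 90 -> 315
RT 90: heading 315 -> 225
LT 180: heading 225 -> 45
FD 20: (20,0) -> (34.142,14.142) [heading=45, draw]
BK 8: (34.142,14.142) -> (28.485,8.485) [heading=45, draw]
BK 5: (28.485,8.485) -> (24.95,4.95) [heading=45, draw]
Final: pos=(24.95,4.95), heading=45, 4 segment(s) drawn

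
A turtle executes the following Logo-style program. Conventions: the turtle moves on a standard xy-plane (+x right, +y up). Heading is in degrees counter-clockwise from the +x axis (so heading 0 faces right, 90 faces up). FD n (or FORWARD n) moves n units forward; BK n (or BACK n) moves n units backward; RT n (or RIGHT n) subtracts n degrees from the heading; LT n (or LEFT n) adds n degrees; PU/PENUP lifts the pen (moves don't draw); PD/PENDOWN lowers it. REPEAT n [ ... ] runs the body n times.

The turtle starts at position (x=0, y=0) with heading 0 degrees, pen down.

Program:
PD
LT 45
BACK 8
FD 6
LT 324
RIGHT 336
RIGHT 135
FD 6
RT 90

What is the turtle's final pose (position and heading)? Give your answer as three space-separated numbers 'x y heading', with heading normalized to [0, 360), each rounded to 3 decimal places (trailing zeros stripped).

Executing turtle program step by step:
Start: pos=(0,0), heading=0, pen down
PD: pen down
LT 45: heading 0 -> 45
BK 8: (0,0) -> (-5.657,-5.657) [heading=45, draw]
FD 6: (-5.657,-5.657) -> (-1.414,-1.414) [heading=45, draw]
LT 324: heading 45 -> 9
RT 336: heading 9 -> 33
RT 135: heading 33 -> 258
FD 6: (-1.414,-1.414) -> (-2.662,-7.283) [heading=258, draw]
RT 90: heading 258 -> 168
Final: pos=(-2.662,-7.283), heading=168, 3 segment(s) drawn

Answer: -2.662 -7.283 168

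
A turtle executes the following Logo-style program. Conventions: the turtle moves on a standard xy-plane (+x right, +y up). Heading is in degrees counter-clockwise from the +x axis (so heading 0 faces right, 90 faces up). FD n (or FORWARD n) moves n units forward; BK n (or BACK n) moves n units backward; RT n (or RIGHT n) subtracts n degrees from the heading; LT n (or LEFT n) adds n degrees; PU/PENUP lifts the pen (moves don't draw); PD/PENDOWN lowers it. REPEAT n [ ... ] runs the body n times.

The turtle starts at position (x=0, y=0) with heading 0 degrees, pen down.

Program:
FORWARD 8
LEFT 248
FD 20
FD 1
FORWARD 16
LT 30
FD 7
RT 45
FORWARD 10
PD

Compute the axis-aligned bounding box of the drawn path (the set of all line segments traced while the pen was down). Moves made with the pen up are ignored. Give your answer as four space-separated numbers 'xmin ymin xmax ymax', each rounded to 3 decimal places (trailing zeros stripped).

Executing turtle program step by step:
Start: pos=(0,0), heading=0, pen down
FD 8: (0,0) -> (8,0) [heading=0, draw]
LT 248: heading 0 -> 248
FD 20: (8,0) -> (0.508,-18.544) [heading=248, draw]
FD 1: (0.508,-18.544) -> (0.133,-19.471) [heading=248, draw]
FD 16: (0.133,-19.471) -> (-5.86,-34.306) [heading=248, draw]
LT 30: heading 248 -> 278
FD 7: (-5.86,-34.306) -> (-4.886,-41.238) [heading=278, draw]
RT 45: heading 278 -> 233
FD 10: (-4.886,-41.238) -> (-10.904,-49.224) [heading=233, draw]
PD: pen down
Final: pos=(-10.904,-49.224), heading=233, 6 segment(s) drawn

Segment endpoints: x in {-10.904, -5.86, -4.886, 0, 0.133, 0.508, 8}, y in {-49.224, -41.238, -34.306, -19.471, -18.544, 0}
xmin=-10.904, ymin=-49.224, xmax=8, ymax=0

Answer: -10.904 -49.224 8 0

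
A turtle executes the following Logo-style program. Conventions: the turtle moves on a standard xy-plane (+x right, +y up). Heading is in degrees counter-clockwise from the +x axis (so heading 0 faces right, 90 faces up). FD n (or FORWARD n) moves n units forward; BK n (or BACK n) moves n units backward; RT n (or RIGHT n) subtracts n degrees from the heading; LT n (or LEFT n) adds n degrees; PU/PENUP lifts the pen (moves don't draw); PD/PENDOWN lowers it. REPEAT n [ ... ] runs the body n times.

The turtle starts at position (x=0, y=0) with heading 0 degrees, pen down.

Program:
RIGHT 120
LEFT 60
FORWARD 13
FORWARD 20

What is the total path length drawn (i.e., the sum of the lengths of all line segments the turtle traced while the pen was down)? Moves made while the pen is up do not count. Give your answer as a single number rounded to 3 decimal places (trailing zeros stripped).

Answer: 33

Derivation:
Executing turtle program step by step:
Start: pos=(0,0), heading=0, pen down
RT 120: heading 0 -> 240
LT 60: heading 240 -> 300
FD 13: (0,0) -> (6.5,-11.258) [heading=300, draw]
FD 20: (6.5,-11.258) -> (16.5,-28.579) [heading=300, draw]
Final: pos=(16.5,-28.579), heading=300, 2 segment(s) drawn

Segment lengths:
  seg 1: (0,0) -> (6.5,-11.258), length = 13
  seg 2: (6.5,-11.258) -> (16.5,-28.579), length = 20
Total = 33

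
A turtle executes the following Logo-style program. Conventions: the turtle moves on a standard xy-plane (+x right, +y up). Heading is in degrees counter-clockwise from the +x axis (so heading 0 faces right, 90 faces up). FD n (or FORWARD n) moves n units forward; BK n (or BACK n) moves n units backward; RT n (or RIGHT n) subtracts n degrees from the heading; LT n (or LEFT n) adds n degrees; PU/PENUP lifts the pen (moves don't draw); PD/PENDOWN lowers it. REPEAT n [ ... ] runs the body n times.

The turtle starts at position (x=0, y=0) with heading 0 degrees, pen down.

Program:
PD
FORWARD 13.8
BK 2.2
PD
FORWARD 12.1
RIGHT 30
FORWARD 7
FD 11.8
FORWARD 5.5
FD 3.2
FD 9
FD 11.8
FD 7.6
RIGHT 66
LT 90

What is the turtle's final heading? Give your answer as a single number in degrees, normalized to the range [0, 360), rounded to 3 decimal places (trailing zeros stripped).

Executing turtle program step by step:
Start: pos=(0,0), heading=0, pen down
PD: pen down
FD 13.8: (0,0) -> (13.8,0) [heading=0, draw]
BK 2.2: (13.8,0) -> (11.6,0) [heading=0, draw]
PD: pen down
FD 12.1: (11.6,0) -> (23.7,0) [heading=0, draw]
RT 30: heading 0 -> 330
FD 7: (23.7,0) -> (29.762,-3.5) [heading=330, draw]
FD 11.8: (29.762,-3.5) -> (39.981,-9.4) [heading=330, draw]
FD 5.5: (39.981,-9.4) -> (44.744,-12.15) [heading=330, draw]
FD 3.2: (44.744,-12.15) -> (47.516,-13.75) [heading=330, draw]
FD 9: (47.516,-13.75) -> (55.31,-18.25) [heading=330, draw]
FD 11.8: (55.31,-18.25) -> (65.529,-24.15) [heading=330, draw]
FD 7.6: (65.529,-24.15) -> (72.111,-27.95) [heading=330, draw]
RT 66: heading 330 -> 264
LT 90: heading 264 -> 354
Final: pos=(72.111,-27.95), heading=354, 10 segment(s) drawn

Answer: 354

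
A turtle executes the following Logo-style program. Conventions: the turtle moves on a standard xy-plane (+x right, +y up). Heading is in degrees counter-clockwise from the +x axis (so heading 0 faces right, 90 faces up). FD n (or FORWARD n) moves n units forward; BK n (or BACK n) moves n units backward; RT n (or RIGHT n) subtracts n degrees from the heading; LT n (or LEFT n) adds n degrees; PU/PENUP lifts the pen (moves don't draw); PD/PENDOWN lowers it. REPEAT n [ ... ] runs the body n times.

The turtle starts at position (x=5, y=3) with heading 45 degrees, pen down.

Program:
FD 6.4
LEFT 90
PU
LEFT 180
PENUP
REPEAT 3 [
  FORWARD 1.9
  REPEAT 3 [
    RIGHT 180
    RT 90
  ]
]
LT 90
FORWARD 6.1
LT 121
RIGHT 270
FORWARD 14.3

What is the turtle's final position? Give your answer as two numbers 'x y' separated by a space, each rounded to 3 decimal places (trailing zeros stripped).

Answer: 17.744 7.036

Derivation:
Executing turtle program step by step:
Start: pos=(5,3), heading=45, pen down
FD 6.4: (5,3) -> (9.525,7.525) [heading=45, draw]
LT 90: heading 45 -> 135
PU: pen up
LT 180: heading 135 -> 315
PU: pen up
REPEAT 3 [
  -- iteration 1/3 --
  FD 1.9: (9.525,7.525) -> (10.869,6.182) [heading=315, move]
  REPEAT 3 [
    -- iteration 1/3 --
    RT 180: heading 315 -> 135
    RT 90: heading 135 -> 45
    -- iteration 2/3 --
    RT 180: heading 45 -> 225
    RT 90: heading 225 -> 135
    -- iteration 3/3 --
    RT 180: heading 135 -> 315
    RT 90: heading 315 -> 225
  ]
  -- iteration 2/3 --
  FD 1.9: (10.869,6.182) -> (9.525,4.838) [heading=225, move]
  REPEAT 3 [
    -- iteration 1/3 --
    RT 180: heading 225 -> 45
    RT 90: heading 45 -> 315
    -- iteration 2/3 --
    RT 180: heading 315 -> 135
    RT 90: heading 135 -> 45
    -- iteration 3/3 --
    RT 180: heading 45 -> 225
    RT 90: heading 225 -> 135
  ]
  -- iteration 3/3 --
  FD 1.9: (9.525,4.838) -> (8.182,6.182) [heading=135, move]
  REPEAT 3 [
    -- iteration 1/3 --
    RT 180: heading 135 -> 315
    RT 90: heading 315 -> 225
    -- iteration 2/3 --
    RT 180: heading 225 -> 45
    RT 90: heading 45 -> 315
    -- iteration 3/3 --
    RT 180: heading 315 -> 135
    RT 90: heading 135 -> 45
  ]
]
LT 90: heading 45 -> 135
FD 6.1: (8.182,6.182) -> (3.869,10.495) [heading=135, move]
LT 121: heading 135 -> 256
RT 270: heading 256 -> 346
FD 14.3: (3.869,10.495) -> (17.744,7.036) [heading=346, move]
Final: pos=(17.744,7.036), heading=346, 1 segment(s) drawn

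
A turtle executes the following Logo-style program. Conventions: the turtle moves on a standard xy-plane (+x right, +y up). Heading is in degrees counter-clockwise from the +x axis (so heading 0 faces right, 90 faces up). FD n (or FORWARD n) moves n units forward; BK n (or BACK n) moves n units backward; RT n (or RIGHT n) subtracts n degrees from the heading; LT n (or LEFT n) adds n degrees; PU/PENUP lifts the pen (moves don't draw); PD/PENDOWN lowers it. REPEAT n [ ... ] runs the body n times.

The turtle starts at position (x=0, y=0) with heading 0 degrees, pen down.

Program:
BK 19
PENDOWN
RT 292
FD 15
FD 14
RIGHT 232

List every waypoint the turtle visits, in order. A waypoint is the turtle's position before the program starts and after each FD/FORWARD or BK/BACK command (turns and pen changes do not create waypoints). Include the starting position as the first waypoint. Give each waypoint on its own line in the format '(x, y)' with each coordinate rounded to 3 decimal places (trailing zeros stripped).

Executing turtle program step by step:
Start: pos=(0,0), heading=0, pen down
BK 19: (0,0) -> (-19,0) [heading=0, draw]
PD: pen down
RT 292: heading 0 -> 68
FD 15: (-19,0) -> (-13.381,13.908) [heading=68, draw]
FD 14: (-13.381,13.908) -> (-8.136,26.888) [heading=68, draw]
RT 232: heading 68 -> 196
Final: pos=(-8.136,26.888), heading=196, 3 segment(s) drawn
Waypoints (4 total):
(0, 0)
(-19, 0)
(-13.381, 13.908)
(-8.136, 26.888)

Answer: (0, 0)
(-19, 0)
(-13.381, 13.908)
(-8.136, 26.888)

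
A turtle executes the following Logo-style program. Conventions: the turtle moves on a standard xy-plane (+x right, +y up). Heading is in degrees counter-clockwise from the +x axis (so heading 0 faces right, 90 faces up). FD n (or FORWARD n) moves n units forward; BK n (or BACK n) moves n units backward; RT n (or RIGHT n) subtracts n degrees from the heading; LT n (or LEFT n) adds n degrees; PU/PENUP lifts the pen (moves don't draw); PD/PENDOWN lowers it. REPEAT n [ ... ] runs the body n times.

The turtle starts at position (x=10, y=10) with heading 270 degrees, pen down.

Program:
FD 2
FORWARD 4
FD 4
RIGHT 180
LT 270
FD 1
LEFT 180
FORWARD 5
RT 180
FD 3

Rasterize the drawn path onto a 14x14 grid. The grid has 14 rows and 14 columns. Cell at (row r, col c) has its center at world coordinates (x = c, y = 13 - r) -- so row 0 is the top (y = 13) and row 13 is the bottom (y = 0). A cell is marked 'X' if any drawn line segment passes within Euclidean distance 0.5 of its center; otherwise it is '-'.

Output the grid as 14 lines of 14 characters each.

Segment 0: (10,10) -> (10,8)
Segment 1: (10,8) -> (10,4)
Segment 2: (10,4) -> (10,0)
Segment 3: (10,0) -> (11,-0)
Segment 4: (11,-0) -> (6,0)
Segment 5: (6,0) -> (9,0)

Answer: --------------
--------------
--------------
----------X---
----------X---
----------X---
----------X---
----------X---
----------X---
----------X---
----------X---
----------X---
----------X---
------XXXXXX--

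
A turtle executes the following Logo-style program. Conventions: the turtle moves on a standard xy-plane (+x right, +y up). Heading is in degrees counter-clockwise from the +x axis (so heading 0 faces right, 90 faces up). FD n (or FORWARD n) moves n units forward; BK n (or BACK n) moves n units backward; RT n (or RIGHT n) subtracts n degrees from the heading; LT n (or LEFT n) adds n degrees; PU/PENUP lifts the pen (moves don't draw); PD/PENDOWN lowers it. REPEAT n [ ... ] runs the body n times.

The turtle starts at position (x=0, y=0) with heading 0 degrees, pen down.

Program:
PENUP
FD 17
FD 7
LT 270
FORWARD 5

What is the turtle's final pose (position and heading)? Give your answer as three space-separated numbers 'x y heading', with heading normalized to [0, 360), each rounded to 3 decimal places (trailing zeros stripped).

Executing turtle program step by step:
Start: pos=(0,0), heading=0, pen down
PU: pen up
FD 17: (0,0) -> (17,0) [heading=0, move]
FD 7: (17,0) -> (24,0) [heading=0, move]
LT 270: heading 0 -> 270
FD 5: (24,0) -> (24,-5) [heading=270, move]
Final: pos=(24,-5), heading=270, 0 segment(s) drawn

Answer: 24 -5 270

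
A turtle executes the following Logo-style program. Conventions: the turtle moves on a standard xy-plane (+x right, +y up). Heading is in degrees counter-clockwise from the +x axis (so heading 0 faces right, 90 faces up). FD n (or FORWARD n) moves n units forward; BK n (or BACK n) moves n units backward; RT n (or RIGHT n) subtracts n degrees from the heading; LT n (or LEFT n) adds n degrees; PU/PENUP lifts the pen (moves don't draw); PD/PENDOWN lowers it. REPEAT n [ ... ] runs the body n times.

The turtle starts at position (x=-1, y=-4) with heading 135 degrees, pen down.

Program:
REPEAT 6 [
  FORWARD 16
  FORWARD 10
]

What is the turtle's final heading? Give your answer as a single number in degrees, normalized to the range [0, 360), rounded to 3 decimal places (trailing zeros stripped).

Answer: 135

Derivation:
Executing turtle program step by step:
Start: pos=(-1,-4), heading=135, pen down
REPEAT 6 [
  -- iteration 1/6 --
  FD 16: (-1,-4) -> (-12.314,7.314) [heading=135, draw]
  FD 10: (-12.314,7.314) -> (-19.385,14.385) [heading=135, draw]
  -- iteration 2/6 --
  FD 16: (-19.385,14.385) -> (-30.698,25.698) [heading=135, draw]
  FD 10: (-30.698,25.698) -> (-37.77,32.77) [heading=135, draw]
  -- iteration 3/6 --
  FD 16: (-37.77,32.77) -> (-49.083,44.083) [heading=135, draw]
  FD 10: (-49.083,44.083) -> (-56.154,51.154) [heading=135, draw]
  -- iteration 4/6 --
  FD 16: (-56.154,51.154) -> (-67.468,62.468) [heading=135, draw]
  FD 10: (-67.468,62.468) -> (-74.539,69.539) [heading=135, draw]
  -- iteration 5/6 --
  FD 16: (-74.539,69.539) -> (-85.853,80.853) [heading=135, draw]
  FD 10: (-85.853,80.853) -> (-92.924,87.924) [heading=135, draw]
  -- iteration 6/6 --
  FD 16: (-92.924,87.924) -> (-104.238,99.238) [heading=135, draw]
  FD 10: (-104.238,99.238) -> (-111.309,106.309) [heading=135, draw]
]
Final: pos=(-111.309,106.309), heading=135, 12 segment(s) drawn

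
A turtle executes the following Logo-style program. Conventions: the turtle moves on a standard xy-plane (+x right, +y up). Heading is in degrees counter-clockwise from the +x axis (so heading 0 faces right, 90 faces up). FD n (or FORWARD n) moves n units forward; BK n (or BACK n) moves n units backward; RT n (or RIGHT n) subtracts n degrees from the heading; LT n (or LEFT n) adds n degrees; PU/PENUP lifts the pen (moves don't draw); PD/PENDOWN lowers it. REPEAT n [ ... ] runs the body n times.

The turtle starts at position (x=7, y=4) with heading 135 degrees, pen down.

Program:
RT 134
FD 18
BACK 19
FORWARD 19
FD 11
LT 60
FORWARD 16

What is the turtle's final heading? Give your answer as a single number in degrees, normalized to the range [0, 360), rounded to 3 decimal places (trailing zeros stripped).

Answer: 61

Derivation:
Executing turtle program step by step:
Start: pos=(7,4), heading=135, pen down
RT 134: heading 135 -> 1
FD 18: (7,4) -> (24.997,4.314) [heading=1, draw]
BK 19: (24.997,4.314) -> (6,3.983) [heading=1, draw]
FD 19: (6,3.983) -> (24.997,4.314) [heading=1, draw]
FD 11: (24.997,4.314) -> (35.996,4.506) [heading=1, draw]
LT 60: heading 1 -> 61
FD 16: (35.996,4.506) -> (43.753,18.5) [heading=61, draw]
Final: pos=(43.753,18.5), heading=61, 5 segment(s) drawn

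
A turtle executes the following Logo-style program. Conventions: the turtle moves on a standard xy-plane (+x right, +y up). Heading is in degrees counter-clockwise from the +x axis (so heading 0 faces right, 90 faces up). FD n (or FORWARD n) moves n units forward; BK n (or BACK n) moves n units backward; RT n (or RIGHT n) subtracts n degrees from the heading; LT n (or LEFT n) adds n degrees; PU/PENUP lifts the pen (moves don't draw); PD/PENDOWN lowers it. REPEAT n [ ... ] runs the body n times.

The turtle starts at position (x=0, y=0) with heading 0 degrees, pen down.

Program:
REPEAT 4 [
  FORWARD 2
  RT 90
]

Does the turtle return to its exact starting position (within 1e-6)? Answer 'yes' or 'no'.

Executing turtle program step by step:
Start: pos=(0,0), heading=0, pen down
REPEAT 4 [
  -- iteration 1/4 --
  FD 2: (0,0) -> (2,0) [heading=0, draw]
  RT 90: heading 0 -> 270
  -- iteration 2/4 --
  FD 2: (2,0) -> (2,-2) [heading=270, draw]
  RT 90: heading 270 -> 180
  -- iteration 3/4 --
  FD 2: (2,-2) -> (0,-2) [heading=180, draw]
  RT 90: heading 180 -> 90
  -- iteration 4/4 --
  FD 2: (0,-2) -> (0,0) [heading=90, draw]
  RT 90: heading 90 -> 0
]
Final: pos=(0,0), heading=0, 4 segment(s) drawn

Start position: (0, 0)
Final position: (0, 0)
Distance = 0; < 1e-6 -> CLOSED

Answer: yes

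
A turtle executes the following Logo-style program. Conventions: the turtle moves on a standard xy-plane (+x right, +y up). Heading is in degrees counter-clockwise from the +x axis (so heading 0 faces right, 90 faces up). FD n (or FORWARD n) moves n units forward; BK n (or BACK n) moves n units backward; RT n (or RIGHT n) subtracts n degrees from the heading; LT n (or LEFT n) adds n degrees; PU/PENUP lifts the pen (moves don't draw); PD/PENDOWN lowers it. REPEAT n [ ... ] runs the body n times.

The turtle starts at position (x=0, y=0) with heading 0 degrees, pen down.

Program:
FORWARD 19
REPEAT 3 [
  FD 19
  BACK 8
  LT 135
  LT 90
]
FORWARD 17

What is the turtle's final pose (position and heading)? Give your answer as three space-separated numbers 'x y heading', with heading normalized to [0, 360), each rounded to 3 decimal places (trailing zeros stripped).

Answer: 34.243 -8.799 315

Derivation:
Executing turtle program step by step:
Start: pos=(0,0), heading=0, pen down
FD 19: (0,0) -> (19,0) [heading=0, draw]
REPEAT 3 [
  -- iteration 1/3 --
  FD 19: (19,0) -> (38,0) [heading=0, draw]
  BK 8: (38,0) -> (30,0) [heading=0, draw]
  LT 135: heading 0 -> 135
  LT 90: heading 135 -> 225
  -- iteration 2/3 --
  FD 19: (30,0) -> (16.565,-13.435) [heading=225, draw]
  BK 8: (16.565,-13.435) -> (22.222,-7.778) [heading=225, draw]
  LT 135: heading 225 -> 0
  LT 90: heading 0 -> 90
  -- iteration 3/3 --
  FD 19: (22.222,-7.778) -> (22.222,11.222) [heading=90, draw]
  BK 8: (22.222,11.222) -> (22.222,3.222) [heading=90, draw]
  LT 135: heading 90 -> 225
  LT 90: heading 225 -> 315
]
FD 17: (22.222,3.222) -> (34.243,-8.799) [heading=315, draw]
Final: pos=(34.243,-8.799), heading=315, 8 segment(s) drawn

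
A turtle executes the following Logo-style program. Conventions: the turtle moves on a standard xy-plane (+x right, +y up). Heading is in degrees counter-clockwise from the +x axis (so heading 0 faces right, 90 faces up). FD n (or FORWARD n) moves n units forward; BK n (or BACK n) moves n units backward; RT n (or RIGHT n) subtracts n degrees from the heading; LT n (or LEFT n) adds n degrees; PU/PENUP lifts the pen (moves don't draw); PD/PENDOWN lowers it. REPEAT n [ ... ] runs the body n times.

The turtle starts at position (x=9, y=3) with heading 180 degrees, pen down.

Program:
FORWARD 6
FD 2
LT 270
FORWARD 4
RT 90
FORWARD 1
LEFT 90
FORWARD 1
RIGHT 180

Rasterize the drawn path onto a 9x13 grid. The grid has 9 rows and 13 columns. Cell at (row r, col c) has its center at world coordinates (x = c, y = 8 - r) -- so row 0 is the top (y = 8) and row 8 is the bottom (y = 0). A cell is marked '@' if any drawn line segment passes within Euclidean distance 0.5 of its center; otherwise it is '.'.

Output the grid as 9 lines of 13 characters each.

Segment 0: (9,3) -> (3,3)
Segment 1: (3,3) -> (1,3)
Segment 2: (1,3) -> (1,7)
Segment 3: (1,7) -> (2,7)
Segment 4: (2,7) -> (2,8)

Answer: ..@..........
.@@..........
.@...........
.@...........
.@...........
.@@@@@@@@@...
.............
.............
.............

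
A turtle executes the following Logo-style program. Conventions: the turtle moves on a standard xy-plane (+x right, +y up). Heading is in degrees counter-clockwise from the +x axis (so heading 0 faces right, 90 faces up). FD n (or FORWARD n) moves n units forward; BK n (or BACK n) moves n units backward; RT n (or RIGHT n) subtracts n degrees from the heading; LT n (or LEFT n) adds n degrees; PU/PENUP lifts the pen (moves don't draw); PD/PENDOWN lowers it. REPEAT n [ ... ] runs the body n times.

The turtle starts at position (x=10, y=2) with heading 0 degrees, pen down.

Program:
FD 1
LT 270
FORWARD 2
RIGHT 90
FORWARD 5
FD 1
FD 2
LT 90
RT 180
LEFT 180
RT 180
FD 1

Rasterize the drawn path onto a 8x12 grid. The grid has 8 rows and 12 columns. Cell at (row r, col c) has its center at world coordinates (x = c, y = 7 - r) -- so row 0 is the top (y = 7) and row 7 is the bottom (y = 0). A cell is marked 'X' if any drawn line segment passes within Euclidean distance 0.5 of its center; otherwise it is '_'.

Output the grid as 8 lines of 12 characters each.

Answer: ____________
____________
____________
____________
____________
__________XX
___X_______X
___XXXXXXXXX

Derivation:
Segment 0: (10,2) -> (11,2)
Segment 1: (11,2) -> (11,0)
Segment 2: (11,0) -> (6,0)
Segment 3: (6,0) -> (5,0)
Segment 4: (5,0) -> (3,0)
Segment 5: (3,0) -> (3,1)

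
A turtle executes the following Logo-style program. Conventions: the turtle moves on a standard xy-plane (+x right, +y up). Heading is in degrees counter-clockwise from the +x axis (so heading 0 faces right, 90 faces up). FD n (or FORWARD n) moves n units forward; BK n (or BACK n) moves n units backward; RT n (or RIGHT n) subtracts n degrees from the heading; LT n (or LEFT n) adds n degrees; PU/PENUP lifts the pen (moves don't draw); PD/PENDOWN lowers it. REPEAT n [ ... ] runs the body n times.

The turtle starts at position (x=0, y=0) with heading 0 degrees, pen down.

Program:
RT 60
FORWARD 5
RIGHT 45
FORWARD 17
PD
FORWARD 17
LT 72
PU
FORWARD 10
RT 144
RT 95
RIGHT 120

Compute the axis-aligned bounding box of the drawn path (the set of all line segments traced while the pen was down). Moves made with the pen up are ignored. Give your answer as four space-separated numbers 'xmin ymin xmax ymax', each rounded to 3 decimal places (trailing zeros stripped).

Executing turtle program step by step:
Start: pos=(0,0), heading=0, pen down
RT 60: heading 0 -> 300
FD 5: (0,0) -> (2.5,-4.33) [heading=300, draw]
RT 45: heading 300 -> 255
FD 17: (2.5,-4.33) -> (-1.9,-20.751) [heading=255, draw]
PD: pen down
FD 17: (-1.9,-20.751) -> (-6.3,-37.172) [heading=255, draw]
LT 72: heading 255 -> 327
PU: pen up
FD 10: (-6.3,-37.172) -> (2.087,-42.618) [heading=327, move]
RT 144: heading 327 -> 183
RT 95: heading 183 -> 88
RT 120: heading 88 -> 328
Final: pos=(2.087,-42.618), heading=328, 3 segment(s) drawn

Segment endpoints: x in {-6.3, -1.9, 0, 2.5}, y in {-37.172, -20.751, -4.33, 0}
xmin=-6.3, ymin=-37.172, xmax=2.5, ymax=0

Answer: -6.3 -37.172 2.5 0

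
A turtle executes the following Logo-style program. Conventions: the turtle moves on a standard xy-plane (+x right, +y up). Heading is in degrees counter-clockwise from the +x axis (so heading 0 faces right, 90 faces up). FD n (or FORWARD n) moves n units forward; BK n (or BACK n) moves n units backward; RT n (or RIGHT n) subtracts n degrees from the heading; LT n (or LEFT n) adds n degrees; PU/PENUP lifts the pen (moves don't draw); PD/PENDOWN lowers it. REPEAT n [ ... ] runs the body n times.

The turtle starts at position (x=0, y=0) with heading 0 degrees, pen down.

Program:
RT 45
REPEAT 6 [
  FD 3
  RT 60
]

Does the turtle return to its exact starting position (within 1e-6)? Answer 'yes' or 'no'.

Answer: yes

Derivation:
Executing turtle program step by step:
Start: pos=(0,0), heading=0, pen down
RT 45: heading 0 -> 315
REPEAT 6 [
  -- iteration 1/6 --
  FD 3: (0,0) -> (2.121,-2.121) [heading=315, draw]
  RT 60: heading 315 -> 255
  -- iteration 2/6 --
  FD 3: (2.121,-2.121) -> (1.345,-5.019) [heading=255, draw]
  RT 60: heading 255 -> 195
  -- iteration 3/6 --
  FD 3: (1.345,-5.019) -> (-1.553,-5.796) [heading=195, draw]
  RT 60: heading 195 -> 135
  -- iteration 4/6 --
  FD 3: (-1.553,-5.796) -> (-3.674,-3.674) [heading=135, draw]
  RT 60: heading 135 -> 75
  -- iteration 5/6 --
  FD 3: (-3.674,-3.674) -> (-2.898,-0.776) [heading=75, draw]
  RT 60: heading 75 -> 15
  -- iteration 6/6 --
  FD 3: (-2.898,-0.776) -> (0,0) [heading=15, draw]
  RT 60: heading 15 -> 315
]
Final: pos=(0,0), heading=315, 6 segment(s) drawn

Start position: (0, 0)
Final position: (0, 0)
Distance = 0; < 1e-6 -> CLOSED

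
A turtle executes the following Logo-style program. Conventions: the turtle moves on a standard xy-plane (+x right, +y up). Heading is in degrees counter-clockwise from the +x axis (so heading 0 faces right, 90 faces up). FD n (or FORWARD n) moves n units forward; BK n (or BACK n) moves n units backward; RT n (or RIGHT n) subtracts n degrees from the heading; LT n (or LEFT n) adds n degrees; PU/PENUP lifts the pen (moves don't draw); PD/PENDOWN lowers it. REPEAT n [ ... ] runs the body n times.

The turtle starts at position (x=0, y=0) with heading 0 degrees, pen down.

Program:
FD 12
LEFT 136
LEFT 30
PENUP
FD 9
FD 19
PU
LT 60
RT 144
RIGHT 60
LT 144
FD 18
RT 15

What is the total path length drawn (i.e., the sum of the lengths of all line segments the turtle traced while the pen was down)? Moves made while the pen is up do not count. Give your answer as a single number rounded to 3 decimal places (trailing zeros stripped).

Answer: 12

Derivation:
Executing turtle program step by step:
Start: pos=(0,0), heading=0, pen down
FD 12: (0,0) -> (12,0) [heading=0, draw]
LT 136: heading 0 -> 136
LT 30: heading 136 -> 166
PU: pen up
FD 9: (12,0) -> (3.267,2.177) [heading=166, move]
FD 19: (3.267,2.177) -> (-15.168,6.774) [heading=166, move]
PU: pen up
LT 60: heading 166 -> 226
RT 144: heading 226 -> 82
RT 60: heading 82 -> 22
LT 144: heading 22 -> 166
FD 18: (-15.168,6.774) -> (-32.634,11.128) [heading=166, move]
RT 15: heading 166 -> 151
Final: pos=(-32.634,11.128), heading=151, 1 segment(s) drawn

Segment lengths:
  seg 1: (0,0) -> (12,0), length = 12
Total = 12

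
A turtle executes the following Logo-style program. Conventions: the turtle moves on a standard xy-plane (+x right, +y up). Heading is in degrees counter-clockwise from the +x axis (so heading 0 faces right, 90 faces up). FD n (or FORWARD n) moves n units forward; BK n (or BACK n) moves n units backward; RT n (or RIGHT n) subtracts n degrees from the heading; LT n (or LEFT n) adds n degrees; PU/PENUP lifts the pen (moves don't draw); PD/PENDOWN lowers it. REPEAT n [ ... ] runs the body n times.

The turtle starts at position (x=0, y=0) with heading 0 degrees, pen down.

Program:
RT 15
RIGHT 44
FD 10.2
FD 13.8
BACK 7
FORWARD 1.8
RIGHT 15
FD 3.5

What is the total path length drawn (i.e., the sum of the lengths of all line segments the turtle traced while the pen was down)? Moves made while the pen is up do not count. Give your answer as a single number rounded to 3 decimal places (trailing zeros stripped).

Executing turtle program step by step:
Start: pos=(0,0), heading=0, pen down
RT 15: heading 0 -> 345
RT 44: heading 345 -> 301
FD 10.2: (0,0) -> (5.253,-8.743) [heading=301, draw]
FD 13.8: (5.253,-8.743) -> (12.361,-20.572) [heading=301, draw]
BK 7: (12.361,-20.572) -> (8.756,-14.572) [heading=301, draw]
FD 1.8: (8.756,-14.572) -> (9.683,-16.115) [heading=301, draw]
RT 15: heading 301 -> 286
FD 3.5: (9.683,-16.115) -> (10.647,-19.479) [heading=286, draw]
Final: pos=(10.647,-19.479), heading=286, 5 segment(s) drawn

Segment lengths:
  seg 1: (0,0) -> (5.253,-8.743), length = 10.2
  seg 2: (5.253,-8.743) -> (12.361,-20.572), length = 13.8
  seg 3: (12.361,-20.572) -> (8.756,-14.572), length = 7
  seg 4: (8.756,-14.572) -> (9.683,-16.115), length = 1.8
  seg 5: (9.683,-16.115) -> (10.647,-19.479), length = 3.5
Total = 36.3

Answer: 36.3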